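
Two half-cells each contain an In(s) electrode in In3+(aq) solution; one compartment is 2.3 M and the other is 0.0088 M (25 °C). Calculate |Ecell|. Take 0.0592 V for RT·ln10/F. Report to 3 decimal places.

0.048 V

For a concentration cell E°cell = 0, since both electrodes use the same couple.
The compartment with the higher In3+(aq) concentration (2.3 M) acts as the cathode; ions are reduced there and produced at the dilute (0.0088 M) anode.
With n = 3, Ecell = −(0.0592/3)·log([dilute]/[conc]) = −(0.0592/3)·log(0.0088/2.3) = +0.048 V.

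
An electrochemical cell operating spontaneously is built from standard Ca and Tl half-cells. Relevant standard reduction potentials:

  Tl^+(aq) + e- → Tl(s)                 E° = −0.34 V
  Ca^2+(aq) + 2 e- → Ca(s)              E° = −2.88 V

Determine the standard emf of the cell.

Of the two couples in this cell, the one with the more positive reduction potential is reduced at the cathode: here that is Tl⁺/Tl (−0.34 V); Ca²⁺/Ca (−2.88 V) is the anode.
E°cell = E°(cathode) − E°(anode) = −0.34 − (−2.88) = +2.54 V.

+2.54 V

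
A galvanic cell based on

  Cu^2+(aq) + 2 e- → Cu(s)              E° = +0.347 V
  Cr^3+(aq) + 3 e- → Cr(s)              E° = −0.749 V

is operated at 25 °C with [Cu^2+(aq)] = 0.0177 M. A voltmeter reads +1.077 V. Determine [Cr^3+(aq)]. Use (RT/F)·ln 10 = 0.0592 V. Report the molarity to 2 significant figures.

The Cu²⁺/Cu couple has the larger reduction potential, so it is the cathode: E°cell = +0.347 − (−0.749) = +1.096 V and n = 6.
From the Nernst equation, log Q = n(E° − E)/0.0592 = 6·(+1.096 − (+1.077))/0.0592 = 1.926.
The balanced reaction is 3 Cu^2+(aq) + 2 Cr(s) → 3 Cu(s) + 2 Cr^3+(aq), so Q = [Cr^3+(aq)]^2 / [Cu^2+(aq)]^3.
Substituting the known concentrations and solving, log [Cr^3+(aq)] = −1.665 and [Cr^3+(aq)] = 0.022 M.

0.022 M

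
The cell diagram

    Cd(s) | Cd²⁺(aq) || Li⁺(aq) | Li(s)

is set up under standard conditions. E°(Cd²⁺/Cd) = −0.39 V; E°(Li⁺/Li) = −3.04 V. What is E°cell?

By convention the left-hand electrode in cell notation is the anode (oxidation) and the right-hand electrode is the cathode (reduction).
E°cell = E°(right) − E°(left) = −3.04 − (−0.39) = −2.65 V.
The negative sign shows that, as written, the cell would require an external voltage to drive the reaction.

−2.65 V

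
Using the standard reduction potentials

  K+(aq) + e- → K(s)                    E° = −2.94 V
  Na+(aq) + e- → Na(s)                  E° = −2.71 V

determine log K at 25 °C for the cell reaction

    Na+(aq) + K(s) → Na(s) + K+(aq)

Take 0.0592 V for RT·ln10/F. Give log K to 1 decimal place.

The Na⁺/Na couple is reduced (cathode); E°cell = −2.71 − (−2.94) = +0.23 V with n = 1.
At equilibrium E = 0, so log K = nE°cell / 0.0592 = (1)(+0.23) / 0.0592 = 3.9.

log K = 3.9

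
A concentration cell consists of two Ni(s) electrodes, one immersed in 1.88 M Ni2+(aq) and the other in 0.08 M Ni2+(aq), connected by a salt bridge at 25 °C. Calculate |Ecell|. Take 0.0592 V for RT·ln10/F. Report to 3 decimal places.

0.041 V

For a concentration cell E°cell = 0, since both electrodes use the same couple.
The compartment with the higher Ni2+(aq) concentration (1.88 M) acts as the cathode; ions are reduced there and produced at the dilute (0.08 M) anode.
With n = 2, Ecell = −(0.0592/2)·log([dilute]/[conc]) = −(0.0592/2)·log(0.08/1.88) = +0.041 V.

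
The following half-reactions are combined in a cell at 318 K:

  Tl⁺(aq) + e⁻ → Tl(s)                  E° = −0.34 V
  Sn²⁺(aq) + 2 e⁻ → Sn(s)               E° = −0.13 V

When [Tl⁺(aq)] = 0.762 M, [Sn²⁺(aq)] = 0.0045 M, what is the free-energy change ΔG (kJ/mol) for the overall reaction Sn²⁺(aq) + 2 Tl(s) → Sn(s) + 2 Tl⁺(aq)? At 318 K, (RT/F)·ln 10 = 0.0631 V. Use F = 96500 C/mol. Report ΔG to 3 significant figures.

−27.7 kJ/mol

The standard cell potential is −0.13 − (−0.34) = +0.21 V, with n = 2 electrons in the balanced equation.
Q = [Tl⁺(aq)]^2 / [Sn²⁺(aq)] = 129, so log Q = 2.111 and E = +0.21 − (0.0631/2)(2.111) = +0.1434 V.
Then ΔG = −nFE = −2 × 96500 × +0.1434 J/mol = −27.7 kJ/mol.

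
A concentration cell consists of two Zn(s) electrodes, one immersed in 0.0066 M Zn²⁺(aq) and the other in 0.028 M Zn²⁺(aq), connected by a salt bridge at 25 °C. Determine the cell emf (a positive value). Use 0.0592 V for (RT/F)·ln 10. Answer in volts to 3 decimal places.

0.019 V

For a concentration cell E°cell = 0, since both electrodes use the same couple.
The compartment with the higher Zn²⁺(aq) concentration (0.028 M) acts as the cathode; ions are reduced there and produced at the dilute (0.0066 M) anode.
With n = 2, Ecell = −(0.0592/2)·log([dilute]/[conc]) = −(0.0592/2)·log(0.0066/0.028) = +0.019 V.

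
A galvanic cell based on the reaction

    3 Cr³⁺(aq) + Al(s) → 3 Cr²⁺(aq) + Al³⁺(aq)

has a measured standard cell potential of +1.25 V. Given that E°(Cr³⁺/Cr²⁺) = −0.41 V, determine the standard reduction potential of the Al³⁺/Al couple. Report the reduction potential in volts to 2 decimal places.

In the reaction as written the Cr³⁺/Cr²⁺ couple is reduced (cathode) and Al³⁺/Al is oxidized (anode), so E°cell = E°(Cr³⁺/Cr²⁺) − E°(Al³⁺/Al).
E°(Al³⁺/Al) = E°(cathode) − E°cell = −0.41 − (+1.25) = −1.66 V.

−1.66 V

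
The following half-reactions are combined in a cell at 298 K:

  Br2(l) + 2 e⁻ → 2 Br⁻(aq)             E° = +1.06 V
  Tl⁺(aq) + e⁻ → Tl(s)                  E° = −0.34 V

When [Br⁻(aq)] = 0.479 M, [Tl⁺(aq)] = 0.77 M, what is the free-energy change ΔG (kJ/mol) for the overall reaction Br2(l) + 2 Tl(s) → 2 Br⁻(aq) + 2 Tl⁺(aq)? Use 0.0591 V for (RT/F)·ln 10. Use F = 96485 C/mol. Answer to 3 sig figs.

E°cell = +1.06 − (−0.34) = +1.40 V; the balanced reaction transfers n = 2 electrons.
Q = [Br⁻(aq)]^2·[Tl⁺(aq)]^2 = 0.136, so log Q = −0.866 and E = +1.40 − (0.0591/2)(−0.866) = +1.4256 V.
Then ΔG = −nFE = −2 × 96485 × +1.4256 J/mol = −275 kJ/mol.

−275 kJ/mol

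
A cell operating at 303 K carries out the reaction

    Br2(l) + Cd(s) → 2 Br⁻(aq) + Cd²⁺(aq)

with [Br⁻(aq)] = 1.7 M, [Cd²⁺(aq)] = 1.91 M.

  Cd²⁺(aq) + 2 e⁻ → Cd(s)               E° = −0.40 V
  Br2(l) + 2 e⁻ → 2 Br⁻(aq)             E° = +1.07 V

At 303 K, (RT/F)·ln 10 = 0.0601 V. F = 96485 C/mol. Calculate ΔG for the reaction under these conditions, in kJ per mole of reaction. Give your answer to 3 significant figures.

−279 kJ/mol

The standard cell potential is +1.07 − (−0.40) = +1.47 V, with n = 2 electrons in the balanced equation.
Here Q = [Br⁻(aq)]^2·[Cd²⁺(aq)] = 5.52 (log Q = 0.742), giving E = +1.47 − (0.0601/2)·(0.742) = +1.4477 V.
Finally ΔG = −nFE = −(2)(96485 C/mol)(+1.4477 V) = −279 kJ/mol.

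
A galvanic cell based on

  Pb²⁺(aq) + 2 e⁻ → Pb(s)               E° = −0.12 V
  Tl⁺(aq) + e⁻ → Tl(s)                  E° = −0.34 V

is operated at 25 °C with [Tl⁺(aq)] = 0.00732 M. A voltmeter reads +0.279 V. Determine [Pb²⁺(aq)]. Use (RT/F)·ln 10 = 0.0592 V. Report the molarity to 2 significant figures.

With Pb²⁺/Pb at the cathode and Tl⁺/Tl at the anode, E°cell = −0.12 − (−0.34) = +0.22 V (n = 2).
Since E = E° − (0.0592/n)·log Q, log Q = n(E° − E)/0.0592 = −1.993.
For Pb²⁺(aq) + 2 Tl(s) → Pb(s) + 2 Tl⁺(aq), the reaction quotient is Q = [Tl⁺(aq)]^2 / [Pb²⁺(aq)].
Solving for the unknown gives log [Pb²⁺(aq)] = −2.278, so [Pb²⁺(aq)] ≈ 0.0053 M.

0.0053 M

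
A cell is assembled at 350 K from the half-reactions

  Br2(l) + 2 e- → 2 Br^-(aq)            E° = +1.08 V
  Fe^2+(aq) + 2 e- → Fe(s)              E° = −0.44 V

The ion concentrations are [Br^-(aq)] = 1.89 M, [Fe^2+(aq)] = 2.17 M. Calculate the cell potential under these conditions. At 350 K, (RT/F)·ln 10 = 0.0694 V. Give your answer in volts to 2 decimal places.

+1.49 V

Br₂/Br⁻ is reduced (cathode, E° = +1.08 V) and Fe²⁺/Fe is oxidized (anode).
E°cell = E°cat − E°an = +1.08 − (−0.44) = +1.52 V; n = 2.
Balancing gives Br2(l) + Fe(s) → 2 Br^-(aq) + Fe^2+(aq); hence Q = [Br^-(aq)]^2·[Fe^2+(aq)] = 7.75 (log Q = 0.889).
E = E° − (0.0694/n)·log Q = +1.52 − (0.0694/2)(0.889) = +1.49 V.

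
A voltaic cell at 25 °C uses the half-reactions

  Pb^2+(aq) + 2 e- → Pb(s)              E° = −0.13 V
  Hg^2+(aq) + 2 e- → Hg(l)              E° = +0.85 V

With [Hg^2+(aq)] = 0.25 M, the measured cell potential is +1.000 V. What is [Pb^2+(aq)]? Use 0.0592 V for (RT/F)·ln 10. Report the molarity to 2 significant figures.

Hg²⁺/Hg is the cathode (higher E°); E°cell = +0.85 − (−0.13) = +0.98 V with n = 2.
Since E = E° − (0.0592/n)·log Q, log Q = n(E° − E)/0.0592 = −0.676.
For Hg^2+(aq) + Pb(s) → Hg(l) + Pb^2+(aq), the reaction quotient is Q = [Pb^2+(aq)] / [Hg^2+(aq)].
Isolating [Pb^2+(aq)] in Q = 10^{−0.676} yields log [Pb^2+(aq)] = −1.278, i.e. 0.053 M.

0.053 M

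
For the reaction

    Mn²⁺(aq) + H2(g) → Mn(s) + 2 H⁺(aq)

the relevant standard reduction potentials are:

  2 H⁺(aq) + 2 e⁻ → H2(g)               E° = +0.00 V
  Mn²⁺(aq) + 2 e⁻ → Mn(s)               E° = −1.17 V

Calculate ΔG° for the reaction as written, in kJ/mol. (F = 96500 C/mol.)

+226 kJ/mol

In the reaction as written Mn²⁺(aq) is reduced, so the Mn²⁺/Mn couple is the cathode and 2H⁺/H₂ is the anode.
E°cell = −1.17 − (+0.00) = −1.17 V; balancing electrons gives n = 2.
ΔG° = −nFE°cell = −(2)(96500)(−1.17) J/mol = +226 kJ/mol.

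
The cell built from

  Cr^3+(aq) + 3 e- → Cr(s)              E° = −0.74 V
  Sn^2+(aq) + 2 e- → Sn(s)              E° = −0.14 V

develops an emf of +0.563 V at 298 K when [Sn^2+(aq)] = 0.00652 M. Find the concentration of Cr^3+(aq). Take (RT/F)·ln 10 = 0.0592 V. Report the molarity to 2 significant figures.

0.039 M

The Sn²⁺/Sn couple has the larger reduction potential, so it is the cathode: E°cell = −0.14 − (−0.74) = +0.60 V and n = 6.
From the Nernst equation, log Q = n(E° − E)/0.0592 = 6·(+0.60 − (+0.563))/0.0592 = 3.750.
The balanced reaction is 3 Sn^2+(aq) + 2 Cr(s) → 3 Sn(s) + 2 Cr^3+(aq), so Q = [Cr^3+(aq)]^2 / [Sn^2+(aq)]^3.
Solving for the unknown gives log [Cr^3+(aq)] = −1.404, so [Cr^3+(aq)] ≈ 0.039 M.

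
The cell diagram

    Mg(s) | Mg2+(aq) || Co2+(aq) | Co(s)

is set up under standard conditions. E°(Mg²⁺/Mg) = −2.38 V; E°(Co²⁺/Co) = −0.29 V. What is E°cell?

By convention the left-hand electrode in cell notation is the anode (oxidation) and the right-hand electrode is the cathode (reduction).
E°cell = E°(right) − E°(left) = −0.29 − (−2.38) = +2.09 V.

+2.09 V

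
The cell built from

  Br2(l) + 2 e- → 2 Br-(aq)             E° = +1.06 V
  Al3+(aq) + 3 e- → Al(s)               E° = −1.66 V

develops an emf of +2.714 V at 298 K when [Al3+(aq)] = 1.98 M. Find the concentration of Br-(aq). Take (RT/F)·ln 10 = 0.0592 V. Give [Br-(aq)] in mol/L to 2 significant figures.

1.0 M

Br₂/Br⁻ is the cathode (higher E°); E°cell = +1.06 − (−1.66) = +2.72 V with n = 6.
Since E = E° − (0.0592/n)·log Q, log Q = n(E° − E)/0.0592 = 0.608.
For 3 Br2(l) + 2 Al(s) → 6 Br-(aq) + 2 Al3+(aq), the reaction quotient is Q = [Br-(aq)]^6·[Al3+(aq)]^2.
Solving for the unknown gives log [Br-(aq)] = 0.002, so [Br-(aq)] ≈ 1.0 M.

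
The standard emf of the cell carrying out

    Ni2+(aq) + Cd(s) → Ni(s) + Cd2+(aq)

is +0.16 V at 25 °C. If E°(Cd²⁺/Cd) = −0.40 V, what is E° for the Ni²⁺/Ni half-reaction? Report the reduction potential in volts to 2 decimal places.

In the reaction as written the Ni²⁺/Ni couple is reduced (cathode) and Cd²⁺/Cd is oxidized (anode), so E°cell = E°(Ni²⁺/Ni) − E°(Cd²⁺/Cd).
E°(Ni²⁺/Ni) = E°cell + E°(anode) = +0.16 + (−0.40) = −0.24 V.

−0.24 V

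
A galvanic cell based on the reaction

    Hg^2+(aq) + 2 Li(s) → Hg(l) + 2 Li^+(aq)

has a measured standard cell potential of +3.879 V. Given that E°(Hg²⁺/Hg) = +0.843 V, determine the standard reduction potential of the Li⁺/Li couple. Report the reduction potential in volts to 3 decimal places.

−3.036 V

In the reaction as written the Hg²⁺/Hg couple is reduced (cathode) and Li⁺/Li is oxidized (anode), so E°cell = E°(Hg²⁺/Hg) − E°(Li⁺/Li).
E°(Li⁺/Li) = E°(cathode) − E°cell = +0.843 − (+3.879) = −3.036 V.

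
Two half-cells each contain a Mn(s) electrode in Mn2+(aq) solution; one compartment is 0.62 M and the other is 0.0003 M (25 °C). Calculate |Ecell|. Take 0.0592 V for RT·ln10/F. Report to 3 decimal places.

0.098 V

For a concentration cell E°cell = 0, since both electrodes use the same couple.
The compartment with the higher Mn2+(aq) concentration (0.62 M) acts as the cathode; ions are reduced there and produced at the dilute (0.0003 M) anode.
With n = 2, Ecell = −(0.0592/2)·log([dilute]/[conc]) = −(0.0592/2)·log(0.0003/0.62) = +0.098 V.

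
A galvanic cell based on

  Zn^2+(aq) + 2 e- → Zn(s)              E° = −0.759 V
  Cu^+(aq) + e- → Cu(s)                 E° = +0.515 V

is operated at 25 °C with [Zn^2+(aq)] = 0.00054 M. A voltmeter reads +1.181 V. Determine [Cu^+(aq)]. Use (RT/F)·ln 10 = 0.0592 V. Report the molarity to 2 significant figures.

Cu⁺/Cu is the cathode (higher E°); E°cell = +0.515 − (−0.759) = +1.274 V with n = 2.
From the Nernst equation, log Q = n(E° − E)/0.0592 = 2·(+1.274 − (+1.181))/0.0592 = 3.142.
The balanced reaction is 2 Cu^+(aq) + Zn(s) → 2 Cu(s) + Zn^2+(aq), so Q = [Zn^2+(aq)] / [Cu^+(aq)]^2.
Isolating [Cu^+(aq)] in Q = 10^{3.142} yields log [Cu^+(aq)] = −3.205, i.e. 0.00062 M.

0.00062 M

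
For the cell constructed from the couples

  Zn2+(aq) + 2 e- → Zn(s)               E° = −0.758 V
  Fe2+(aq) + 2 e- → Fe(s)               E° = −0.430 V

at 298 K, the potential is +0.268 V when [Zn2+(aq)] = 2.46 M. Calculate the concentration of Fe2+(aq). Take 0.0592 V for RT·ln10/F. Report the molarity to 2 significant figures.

Fe²⁺/Fe is the cathode (higher E°); E°cell = −0.430 − (−0.758) = +0.328 V with n = 2.
Since E = E° − (0.0592/n)·log Q, log Q = n(E° − E)/0.0592 = 2.027.
The balanced reaction is Fe2+(aq) + Zn(s) → Fe(s) + Zn2+(aq), so Q = [Zn2+(aq)] / [Fe2+(aq)].
Solving for the unknown gives log [Fe2+(aq)] = −1.636, so [Fe2+(aq)] ≈ 0.023 M.

0.023 M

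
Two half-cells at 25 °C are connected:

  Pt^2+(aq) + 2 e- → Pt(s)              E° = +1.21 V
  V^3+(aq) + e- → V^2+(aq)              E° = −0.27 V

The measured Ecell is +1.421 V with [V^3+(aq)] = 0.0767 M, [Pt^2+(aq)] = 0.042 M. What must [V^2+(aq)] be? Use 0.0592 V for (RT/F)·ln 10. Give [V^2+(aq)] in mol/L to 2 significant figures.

0.038 M

With Pt²⁺/Pt at the cathode and V³⁺/V²⁺ at the anode, E°cell = +1.21 − (−0.27) = +1.48 V (n = 2).
Since E = E° − (0.0592/n)·log Q, log Q = n(E° − E)/0.0592 = 1.993.
Balancing electrons gives Pt^2+(aq) + 2 V^2+(aq) → Pt(s) + 2 V^3+(aq); thus Q = [V^3+(aq)]^2 / ([Pt^2+(aq)]·[V^2+(aq)]^2).
Isolating [V^2+(aq)] in Q = 10^{1.993} yields log [V^2+(aq)] = −1.423, i.e. 0.038 M.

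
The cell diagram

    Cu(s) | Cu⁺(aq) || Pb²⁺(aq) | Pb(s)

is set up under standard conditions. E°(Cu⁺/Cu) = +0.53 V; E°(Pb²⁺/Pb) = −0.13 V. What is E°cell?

−0.66 V

By convention the left-hand electrode in cell notation is the anode (oxidation) and the right-hand electrode is the cathode (reduction).
E°cell = E°(right) − E°(left) = −0.13 − (+0.53) = −0.66 V.
The negative sign shows that, as written, the cell would require an external voltage to drive the reaction.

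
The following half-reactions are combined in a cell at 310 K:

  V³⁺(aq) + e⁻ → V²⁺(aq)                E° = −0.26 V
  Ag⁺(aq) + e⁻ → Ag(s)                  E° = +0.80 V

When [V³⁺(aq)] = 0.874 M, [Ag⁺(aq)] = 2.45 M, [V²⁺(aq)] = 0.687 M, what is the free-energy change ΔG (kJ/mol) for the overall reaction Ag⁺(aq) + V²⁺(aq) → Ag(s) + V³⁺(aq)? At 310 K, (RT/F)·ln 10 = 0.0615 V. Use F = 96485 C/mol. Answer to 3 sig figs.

E°cell = +0.80 − (−0.26) = +1.06 V; the balanced reaction transfers n = 1 electron.
Q = [V³⁺(aq)] / ([Ag⁺(aq)]·[V²⁺(aq)]) = 0.519, so log Q = −0.285 and E = +1.06 − (0.0615/1)(−0.285) = +1.0775 V.
Then ΔG = −nFE = −1 × 96485 × +1.0775 J/mol = −104 kJ/mol.

−104 kJ/mol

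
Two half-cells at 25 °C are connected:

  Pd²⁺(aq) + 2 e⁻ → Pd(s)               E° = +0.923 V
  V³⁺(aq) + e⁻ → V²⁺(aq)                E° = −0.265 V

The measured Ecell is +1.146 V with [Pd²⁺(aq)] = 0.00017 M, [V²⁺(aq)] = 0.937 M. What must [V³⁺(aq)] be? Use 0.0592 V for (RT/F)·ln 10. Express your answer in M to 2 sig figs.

0.063 M

With Pd²⁺/Pd at the cathode and V³⁺/V²⁺ at the anode, E°cell = +0.923 − (−0.265) = +1.188 V (n = 2).
Rearranging E = E° − (0.0592/n)·log Q gives log Q = 2(+1.188 − (+1.146))/0.0592 = 1.419.
Balancing electrons gives Pd²⁺(aq) + 2 V²⁺(aq) → Pd(s) + 2 V³⁺(aq); thus Q = [V³⁺(aq)]^2 / ([Pd²⁺(aq)]·[V²⁺(aq)]^2).
Substituting the known concentrations and solving, log [V³⁺(aq)] = −1.204 and [V³⁺(aq)] = 0.063 M.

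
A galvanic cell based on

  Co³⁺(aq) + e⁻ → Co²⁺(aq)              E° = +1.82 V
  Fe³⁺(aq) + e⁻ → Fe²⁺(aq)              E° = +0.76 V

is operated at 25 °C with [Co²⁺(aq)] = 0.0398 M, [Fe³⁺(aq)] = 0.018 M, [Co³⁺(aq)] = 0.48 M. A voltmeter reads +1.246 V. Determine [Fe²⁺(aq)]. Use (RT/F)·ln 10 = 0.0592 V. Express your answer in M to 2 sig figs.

2.1 M

With Co³⁺/Co²⁺ at the cathode and Fe³⁺/Fe²⁺ at the anode, E°cell = +1.82 − (+0.76) = +1.06 V (n = 1).
From the Nernst equation, log Q = n(E° − E)/0.0592 = 1·(+1.06 − (+1.246))/0.0592 = −3.142.
Balancing electrons gives Co³⁺(aq) + Fe²⁺(aq) → Co²⁺(aq) + Fe³⁺(aq); thus Q = ([Co²⁺(aq)]·[Fe³⁺(aq)]) / ([Co³⁺(aq)]·[Fe²⁺(aq)]).
Solving for the unknown gives log [Fe²⁺(aq)] = 0.316, so [Fe²⁺(aq)] ≈ 2.1 M.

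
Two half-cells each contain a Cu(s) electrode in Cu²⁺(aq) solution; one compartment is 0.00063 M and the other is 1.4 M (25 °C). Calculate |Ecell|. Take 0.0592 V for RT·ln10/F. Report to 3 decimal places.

For a concentration cell E°cell = 0, since both electrodes use the same couple.
The compartment with the higher Cu²⁺(aq) concentration (1.4 M) acts as the cathode; ions are reduced there and produced at the dilute (0.00063 M) anode.
With n = 2, Ecell = −(0.0592/2)·log([dilute]/[conc]) = −(0.0592/2)·log(0.00063/1.4) = +0.099 V.

0.099 V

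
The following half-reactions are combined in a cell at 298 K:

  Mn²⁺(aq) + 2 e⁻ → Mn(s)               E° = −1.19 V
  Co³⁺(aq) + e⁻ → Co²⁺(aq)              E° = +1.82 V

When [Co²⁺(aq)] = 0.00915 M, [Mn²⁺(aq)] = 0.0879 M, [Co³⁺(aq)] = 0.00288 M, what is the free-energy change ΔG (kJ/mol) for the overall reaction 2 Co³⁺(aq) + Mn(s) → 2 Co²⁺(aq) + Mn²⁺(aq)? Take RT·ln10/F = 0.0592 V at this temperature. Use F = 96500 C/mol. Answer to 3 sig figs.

−581 kJ/mol

E°cell = +1.82 − (−1.19) = +3.01 V; the balanced reaction transfers n = 2 electrons.
Q = ([Co²⁺(aq)]^2·[Mn²⁺(aq)]) / [Co³⁺(aq)]^2 = 0.887, so log Q = −0.052 and E = +3.01 − (0.0592/2)(−0.052) = +3.0115 V.
ΔG = −nFE = −(2)(96500)(+3.0115) J/mol = −581 kJ/mol.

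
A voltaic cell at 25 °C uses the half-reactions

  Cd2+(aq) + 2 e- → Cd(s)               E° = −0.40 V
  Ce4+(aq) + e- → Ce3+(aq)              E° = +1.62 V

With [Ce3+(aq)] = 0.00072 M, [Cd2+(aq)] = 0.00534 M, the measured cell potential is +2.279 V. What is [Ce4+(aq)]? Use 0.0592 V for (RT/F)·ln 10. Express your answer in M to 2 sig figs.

1.2 M

Ce⁴⁺/Ce³⁺ is the cathode (higher E°); E°cell = +1.62 − (−0.40) = +2.02 V with n = 2.
Rearranging E = E° − (0.0592/n)·log Q gives log Q = 2(+2.02 − (+2.279))/0.0592 = −8.750.
The balanced reaction is 2 Ce4+(aq) + Cd(s) → 2 Ce3+(aq) + Cd2+(aq), so Q = ([Ce3+(aq)]^2·[Cd2+(aq)]) / [Ce4+(aq)]^2.
Substituting the known concentrations and solving, log [Ce4+(aq)] = 0.096 and [Ce4+(aq)] = 1.2 M.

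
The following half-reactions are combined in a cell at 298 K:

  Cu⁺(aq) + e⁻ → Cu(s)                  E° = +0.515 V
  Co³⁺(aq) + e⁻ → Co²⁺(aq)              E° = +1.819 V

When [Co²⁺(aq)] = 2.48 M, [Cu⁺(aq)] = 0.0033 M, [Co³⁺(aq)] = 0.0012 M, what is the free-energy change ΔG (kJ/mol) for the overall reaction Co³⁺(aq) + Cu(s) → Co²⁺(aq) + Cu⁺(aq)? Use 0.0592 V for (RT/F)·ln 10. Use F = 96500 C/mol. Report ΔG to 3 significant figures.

−121 kJ/mol

The standard cell potential is +1.819 − (+0.515) = +1.304 V, with n = 1 electron in the balanced equation.
Q = ([Co²⁺(aq)]·[Cu⁺(aq)]) / [Co³⁺(aq)] = 6.82, so log Q = 0.834 and E = +1.304 − (0.0592/1)(0.834) = +1.2546 V.
Then ΔG = −nFE = −1 × 96500 × +1.2546 J/mol = −121 kJ/mol.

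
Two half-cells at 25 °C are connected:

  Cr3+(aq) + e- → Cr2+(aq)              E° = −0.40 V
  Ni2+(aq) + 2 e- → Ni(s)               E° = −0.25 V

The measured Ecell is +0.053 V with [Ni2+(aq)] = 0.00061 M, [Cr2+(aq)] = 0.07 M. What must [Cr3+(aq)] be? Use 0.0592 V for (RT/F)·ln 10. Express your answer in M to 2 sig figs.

With Ni²⁺/Ni at the cathode and Cr³⁺/Cr²⁺ at the anode, E°cell = −0.25 − (−0.40) = +0.15 V (n = 2).
Since E = E° − (0.0592/n)·log Q, log Q = n(E° − E)/0.0592 = 3.277.
Balancing electrons gives Ni2+(aq) + 2 Cr2+(aq) → Ni(s) + 2 Cr3+(aq); thus Q = [Cr3+(aq)]^2 / ([Ni2+(aq)]·[Cr2+(aq)]^2).
Solving for the unknown gives log [Cr3+(aq)] = −1.124, so [Cr3+(aq)] ≈ 0.075 M.

0.075 M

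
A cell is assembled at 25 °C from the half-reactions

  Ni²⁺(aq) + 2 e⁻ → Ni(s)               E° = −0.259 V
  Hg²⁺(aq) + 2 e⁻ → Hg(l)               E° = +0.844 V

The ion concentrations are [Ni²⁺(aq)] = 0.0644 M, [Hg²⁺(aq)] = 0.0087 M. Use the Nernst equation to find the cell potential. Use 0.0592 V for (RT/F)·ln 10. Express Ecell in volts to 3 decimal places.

+1.077 V

Since E°(Hg²⁺/Hg) > E°(Ni²⁺/Ni), Hg²⁺/Hg serves as the cathode.
E°cell = E°cat − E°an = +0.844 − (−0.259) = +1.103 V; n = 2.
The balanced reaction is Hg²⁺(aq) + Ni(s) → Hg(l) + Ni²⁺(aq), so Q = [Ni²⁺(aq)] / [Hg²⁺(aq)] = 7.4 and log Q = 0.869.
E = E° − (0.0592/n)·log Q = +1.103 − (0.0592/2)(0.869) = +1.077 V.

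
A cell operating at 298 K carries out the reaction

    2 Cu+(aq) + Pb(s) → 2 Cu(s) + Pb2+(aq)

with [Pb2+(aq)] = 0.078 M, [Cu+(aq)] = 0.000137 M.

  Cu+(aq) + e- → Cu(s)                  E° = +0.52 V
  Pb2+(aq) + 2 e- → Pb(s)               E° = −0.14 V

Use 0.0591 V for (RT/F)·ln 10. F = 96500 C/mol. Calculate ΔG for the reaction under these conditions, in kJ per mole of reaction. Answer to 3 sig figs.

E°cell = +0.52 − (−0.14) = +0.66 V; the balanced reaction transfers n = 2 electrons.
Q = [Pb2+(aq)] / [Cu+(aq)]^2 = 4.16×10^6, so log Q = 6.619 and E = +0.66 − (0.0591/2)(6.619) = +0.4644 V.
Then ΔG = −nFE = −2 × 96500 × +0.4644 J/mol = −89.6 kJ/mol.

−89.6 kJ/mol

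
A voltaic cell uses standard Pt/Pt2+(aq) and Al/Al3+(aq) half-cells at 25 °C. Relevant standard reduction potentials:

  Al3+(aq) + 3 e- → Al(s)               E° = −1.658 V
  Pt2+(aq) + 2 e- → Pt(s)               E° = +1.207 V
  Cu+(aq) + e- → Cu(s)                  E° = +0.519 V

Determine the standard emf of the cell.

Of the two couples in this cell, the one with the more positive reduction potential is reduced at the cathode: here that is Pt²⁺/Pt (+1.207 V); Al³⁺/Al (−1.658 V) is the anode.
E°cell = E°(cathode) − E°(anode) = +1.207 − (−1.658) = +2.865 V.

+2.865 V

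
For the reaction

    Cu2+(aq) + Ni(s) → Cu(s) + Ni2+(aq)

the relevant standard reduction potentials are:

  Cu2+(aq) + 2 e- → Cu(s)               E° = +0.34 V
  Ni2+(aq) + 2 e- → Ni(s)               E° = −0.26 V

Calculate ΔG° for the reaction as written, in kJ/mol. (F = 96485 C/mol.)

−116 kJ/mol

In the reaction as written Cu2+(aq) is reduced, so the Cu²⁺/Cu couple is the cathode and Ni²⁺/Ni is the anode.
E°cell = +0.34 − (−0.26) = +0.60 V; balancing electrons gives n = 2.
ΔG° = −nFE°cell = −(2)(96485)(+0.60) J/mol = −116 kJ/mol.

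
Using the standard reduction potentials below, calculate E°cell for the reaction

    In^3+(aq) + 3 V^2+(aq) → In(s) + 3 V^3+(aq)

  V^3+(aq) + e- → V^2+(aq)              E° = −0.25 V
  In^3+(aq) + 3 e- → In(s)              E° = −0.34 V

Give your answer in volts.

−0.09 V

In^3+(aq) gains electrons, so the In³⁺/In couple is the cathode; the V³⁺/V²⁺ couple is the anode.
E°cell = E°(cathode) − E°(anode) = −0.34 − (−0.25) = −0.09 V.
The negative E°cell means the reaction is non-spontaneous in the direction written.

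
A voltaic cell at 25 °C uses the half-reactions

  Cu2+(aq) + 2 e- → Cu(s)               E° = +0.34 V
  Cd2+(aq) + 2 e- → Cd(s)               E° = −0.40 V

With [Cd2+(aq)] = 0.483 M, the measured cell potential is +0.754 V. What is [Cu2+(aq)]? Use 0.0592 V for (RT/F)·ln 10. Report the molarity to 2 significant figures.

1.4 M

Cu²⁺/Cu is the cathode (higher E°); E°cell = +0.34 − (−0.40) = +0.74 V with n = 2.
Rearranging E = E° − (0.0592/n)·log Q gives log Q = 2(+0.74 − (+0.754))/0.0592 = −0.473.
The balanced reaction is Cu2+(aq) + Cd(s) → Cu(s) + Cd2+(aq), so Q = [Cd2+(aq)] / [Cu2+(aq)].
Solving for the unknown gives log [Cu2+(aq)] = 0.157, so [Cu2+(aq)] ≈ 1.4 M.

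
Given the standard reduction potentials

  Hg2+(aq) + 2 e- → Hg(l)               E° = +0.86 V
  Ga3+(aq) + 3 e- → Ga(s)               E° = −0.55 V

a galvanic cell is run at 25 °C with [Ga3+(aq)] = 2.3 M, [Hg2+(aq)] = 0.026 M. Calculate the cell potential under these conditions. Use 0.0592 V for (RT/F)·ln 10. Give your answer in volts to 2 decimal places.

+1.36 V

Hg²⁺/Hg is reduced (cathode, E° = +0.86 V) and Ga³⁺/Ga is oxidized (anode).
E°cell = +0.86 − (−0.55) = +1.41 V, with n = 6 electrons transferred.
Balancing gives 3 Hg2+(aq) + 2 Ga(s) → 3 Hg(l) + 2 Ga3+(aq); hence Q = [Ga3+(aq)]^2 / [Hg2+(aq)]^3 = 3.01×10^5 (log Q = 5.479).
E = E° − (0.0592/n)·log Q = +1.41 − (0.0592/6)(5.479) = +1.36 V.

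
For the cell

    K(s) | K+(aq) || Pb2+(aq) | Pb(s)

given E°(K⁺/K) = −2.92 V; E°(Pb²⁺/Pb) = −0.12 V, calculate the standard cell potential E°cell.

+2.80 V

By convention the left-hand electrode in cell notation is the anode (oxidation) and the right-hand electrode is the cathode (reduction).
E°cell = E°(right) − E°(left) = −0.12 − (−2.92) = +2.80 V.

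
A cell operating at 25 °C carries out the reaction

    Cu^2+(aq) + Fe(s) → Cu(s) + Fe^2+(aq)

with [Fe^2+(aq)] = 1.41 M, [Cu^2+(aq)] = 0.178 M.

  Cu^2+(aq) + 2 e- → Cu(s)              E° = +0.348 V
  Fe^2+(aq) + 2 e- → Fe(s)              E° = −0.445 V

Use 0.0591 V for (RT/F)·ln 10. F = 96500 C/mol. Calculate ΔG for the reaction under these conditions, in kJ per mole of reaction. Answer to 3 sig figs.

The standard cell potential is +0.348 − (−0.445) = +0.793 V, with n = 2 electrons in the balanced equation.
Q = [Fe^2+(aq)] / [Cu^2+(aq)] = 7.92, so log Q = 0.899 and E = +0.793 − (0.0591/2)(0.899) = +0.7664 V.
Finally ΔG = −nFE = −(2)(96500 C/mol)(+0.7664 V) = −148 kJ/mol.

−148 kJ/mol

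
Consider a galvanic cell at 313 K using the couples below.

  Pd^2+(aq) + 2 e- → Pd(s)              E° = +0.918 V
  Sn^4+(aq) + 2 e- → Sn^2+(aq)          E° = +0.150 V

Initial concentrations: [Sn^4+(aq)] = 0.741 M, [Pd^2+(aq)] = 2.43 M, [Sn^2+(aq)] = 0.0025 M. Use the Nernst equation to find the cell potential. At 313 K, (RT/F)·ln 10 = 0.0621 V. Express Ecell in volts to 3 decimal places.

+0.703 V

The Pd²⁺/Pd couple has the more positive E°, so it is the cathode; Sn⁴⁺/Sn²⁺ is the anode.
The standard potential is +0.918 − (+0.150) = +0.768 V and the balanced reaction transfers n = 2 electrons.
Balancing gives Pd^2+(aq) + Sn^2+(aq) → Pd(s) + Sn^4+(aq); hence Q = [Sn^4+(aq)] / ([Pd^2+(aq)]·[Sn^2+(aq)]) = 122 (log Q = 2.086).
Applying E = E° − (RT ln10/nF)·log Q gives +0.768 − (0.0621/2)(2.086) = +0.703 V.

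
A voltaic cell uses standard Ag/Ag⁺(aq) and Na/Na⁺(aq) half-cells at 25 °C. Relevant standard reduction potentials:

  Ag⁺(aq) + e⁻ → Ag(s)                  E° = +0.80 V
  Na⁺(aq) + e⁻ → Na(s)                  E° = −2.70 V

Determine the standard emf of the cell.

+3.50 V

Of the two couples in this cell, the one with the more positive reduction potential is reduced at the cathode: here that is Ag⁺/Ag (+0.80 V); Na⁺/Na (−2.70 V) is the anode.
E°cell = E°(cathode) − E°(anode) = +0.80 − (−2.70) = +3.50 V.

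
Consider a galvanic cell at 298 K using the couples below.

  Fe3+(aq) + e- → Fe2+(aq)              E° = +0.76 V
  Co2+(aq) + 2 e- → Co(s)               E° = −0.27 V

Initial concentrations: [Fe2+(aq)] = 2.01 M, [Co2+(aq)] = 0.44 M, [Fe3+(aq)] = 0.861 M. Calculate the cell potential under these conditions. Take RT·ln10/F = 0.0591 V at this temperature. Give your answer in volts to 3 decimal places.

+1.019 V

Since E°(Fe³⁺/Fe²⁺) > E°(Co²⁺/Co), Fe³⁺/Fe²⁺ serves as the cathode.
The standard potential is +0.76 − (−0.27) = +1.03 V and the balanced reaction transfers n = 2 electrons.
For the overall reaction 2 Fe3+(aq) + Co(s) → 2 Fe2+(aq) + Co2+(aq), Q = ([Fe2+(aq)]^2·[Co2+(aq)]) / [Fe3+(aq)]^2 = 2.4, giving log Q = 0.380.
Applying E = E° − (RT ln10/nF)·log Q gives +1.03 − (0.0591/2)(0.380) = +1.019 V.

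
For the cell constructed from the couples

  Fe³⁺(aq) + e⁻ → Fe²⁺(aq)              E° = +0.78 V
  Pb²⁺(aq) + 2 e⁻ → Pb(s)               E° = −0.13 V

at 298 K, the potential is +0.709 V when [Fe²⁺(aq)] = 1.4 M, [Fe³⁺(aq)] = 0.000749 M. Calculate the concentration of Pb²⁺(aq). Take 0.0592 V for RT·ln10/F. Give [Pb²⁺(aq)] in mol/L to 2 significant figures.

Fe³⁺/Fe²⁺ is the cathode (higher E°); E°cell = +0.78 − (−0.13) = +0.91 V with n = 2.
Rearranging E = E° − (0.0592/n)·log Q gives log Q = 2(+0.91 − (+0.709))/0.0592 = 6.791.
The balanced reaction is 2 Fe³⁺(aq) + Pb(s) → 2 Fe²⁺(aq) + Pb²⁺(aq), so Q = ([Fe²⁺(aq)]^2·[Pb²⁺(aq)]) / [Fe³⁺(aq)]^2.
Substituting the known concentrations and solving, log [Pb²⁺(aq)] = 0.248 and [Pb²⁺(aq)] = 1.8 M.

1.8 M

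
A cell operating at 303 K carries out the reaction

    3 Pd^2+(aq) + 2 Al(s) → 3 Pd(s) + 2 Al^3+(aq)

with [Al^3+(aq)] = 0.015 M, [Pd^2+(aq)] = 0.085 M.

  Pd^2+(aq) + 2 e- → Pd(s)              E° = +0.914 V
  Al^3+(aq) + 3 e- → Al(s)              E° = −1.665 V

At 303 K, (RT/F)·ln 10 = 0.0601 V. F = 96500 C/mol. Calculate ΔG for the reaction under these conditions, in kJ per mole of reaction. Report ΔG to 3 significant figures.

−1500 kJ/mol

The standard cell potential is +0.914 − (−1.665) = +2.579 V, with n = 6 electrons in the balanced equation.
Q = [Al^3+(aq)]^2 / [Pd^2+(aq)]^3 = 0.366, so log Q = −0.436 and E = +2.579 − (0.0601/6)(−0.436) = +2.5834 V.
Then ΔG = −nFE = −6 × 96500 × +2.5834 J/mol = −1500 kJ/mol.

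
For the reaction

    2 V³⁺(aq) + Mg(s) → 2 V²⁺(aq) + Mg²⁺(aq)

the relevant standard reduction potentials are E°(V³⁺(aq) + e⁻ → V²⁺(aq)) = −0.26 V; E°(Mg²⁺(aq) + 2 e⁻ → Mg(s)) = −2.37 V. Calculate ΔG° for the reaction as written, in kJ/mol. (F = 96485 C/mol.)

−407 kJ/mol

In the reaction as written V³⁺(aq) is reduced, so the V³⁺/V²⁺ couple is the cathode and Mg²⁺/Mg is the anode.
E°cell = −0.26 − (−2.37) = +2.11 V; balancing electrons gives n = 2.
ΔG° = −nFE°cell = −(2)(96485)(+2.11) J/mol = −407 kJ/mol.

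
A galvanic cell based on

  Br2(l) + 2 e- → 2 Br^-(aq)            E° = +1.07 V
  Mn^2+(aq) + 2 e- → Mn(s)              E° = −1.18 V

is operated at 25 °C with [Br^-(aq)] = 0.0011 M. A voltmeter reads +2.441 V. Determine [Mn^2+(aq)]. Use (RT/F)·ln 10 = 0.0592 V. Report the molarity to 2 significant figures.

0.29 M

With Br₂/Br⁻ at the cathode and Mn²⁺/Mn at the anode, E°cell = +1.07 − (−1.18) = +2.25 V (n = 2).
Rearranging E = E° − (0.0592/n)·log Q gives log Q = 2(+2.25 − (+2.441))/0.0592 = −6.453.
The balanced reaction is Br2(l) + Mn(s) → 2 Br^-(aq) + Mn^2+(aq), so Q = [Br^-(aq)]^2·[Mn^2+(aq)].
Substituting the known concentrations and solving, log [Mn^2+(aq)] = −0.536 and [Mn^2+(aq)] = 0.29 M.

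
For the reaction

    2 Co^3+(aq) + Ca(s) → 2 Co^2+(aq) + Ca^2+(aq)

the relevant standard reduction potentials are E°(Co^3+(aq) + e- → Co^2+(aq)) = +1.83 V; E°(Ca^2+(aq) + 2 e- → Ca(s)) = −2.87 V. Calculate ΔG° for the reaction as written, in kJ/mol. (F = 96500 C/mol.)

In the reaction as written Co^3+(aq) is reduced, so the Co³⁺/Co²⁺ couple is the cathode and Ca²⁺/Ca is the anode.
E°cell = +1.83 − (−2.87) = +4.70 V; balancing electrons gives n = 2.
ΔG° = −nFE°cell = −(2)(96500)(+4.70) J/mol = −907 kJ/mol.

−907 kJ/mol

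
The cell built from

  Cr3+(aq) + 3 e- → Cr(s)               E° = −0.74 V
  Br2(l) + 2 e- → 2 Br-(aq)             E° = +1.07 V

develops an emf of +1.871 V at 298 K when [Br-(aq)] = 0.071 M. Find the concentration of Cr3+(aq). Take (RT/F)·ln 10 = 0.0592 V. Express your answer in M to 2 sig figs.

2.3 M

The Br₂/Br⁻ couple has the larger reduction potential, so it is the cathode: E°cell = +1.07 − (−0.74) = +1.81 V and n = 6.
From the Nernst equation, log Q = n(E° − E)/0.0592 = 6·(+1.81 − (+1.871))/0.0592 = −6.182.
The balanced reaction is 3 Br2(l) + 2 Cr(s) → 6 Br-(aq) + 2 Cr3+(aq), so Q = [Br-(aq)]^6·[Cr3+(aq)]^2.
Isolating [Cr3+(aq)] in Q = 10^{−6.182} yields log [Cr3+(aq)] = 0.355, i.e. 2.3 M.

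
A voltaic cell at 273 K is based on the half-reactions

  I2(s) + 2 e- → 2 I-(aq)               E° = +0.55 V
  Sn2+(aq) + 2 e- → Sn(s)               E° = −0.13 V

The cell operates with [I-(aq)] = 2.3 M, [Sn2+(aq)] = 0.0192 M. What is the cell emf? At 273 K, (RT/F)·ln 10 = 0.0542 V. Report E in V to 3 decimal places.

+0.707 V

Since E°(I₂/I⁻) > E°(Sn²⁺/Sn), I₂/I⁻ serves as the cathode.
E°cell = E°cat − E°an = +0.55 − (−0.13) = +0.68 V; n = 2.
Balancing gives I2(s) + Sn(s) → 2 I-(aq) + Sn2+(aq); hence Q = [I-(aq)]^2·[Sn2+(aq)] = 0.102 (log Q = −0.993).
E = E° − (0.0542/n)·log Q = +0.68 − (0.0542/2)(−0.993) = +0.707 V.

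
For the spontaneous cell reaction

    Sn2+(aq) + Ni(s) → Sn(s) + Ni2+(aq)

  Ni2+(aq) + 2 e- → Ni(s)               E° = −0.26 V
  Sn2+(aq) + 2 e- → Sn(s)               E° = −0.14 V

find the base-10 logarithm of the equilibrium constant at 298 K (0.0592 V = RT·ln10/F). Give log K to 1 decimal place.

log K = 4.1

The Sn²⁺/Sn couple is reduced (cathode); E°cell = −0.14 − (−0.26) = +0.12 V with n = 2.
At equilibrium E = 0, so log K = nE°cell / 0.0592 = (2)(+0.12) / 0.0592 = 4.1.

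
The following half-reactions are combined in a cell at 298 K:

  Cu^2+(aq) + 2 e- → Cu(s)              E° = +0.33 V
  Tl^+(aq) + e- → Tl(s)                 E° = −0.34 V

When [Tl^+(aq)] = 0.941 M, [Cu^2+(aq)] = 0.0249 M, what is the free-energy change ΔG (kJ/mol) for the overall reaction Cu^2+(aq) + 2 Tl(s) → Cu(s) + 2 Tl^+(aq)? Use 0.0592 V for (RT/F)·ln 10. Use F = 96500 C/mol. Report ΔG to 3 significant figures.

E°cell = +0.33 − (−0.34) = +0.67 V; the balanced reaction transfers n = 2 electrons.
Here Q = [Tl^+(aq)]^2 / [Cu^2+(aq)] = 35.6 (log Q = 1.551), giving E = +0.67 − (0.0592/2)·(1.551) = +0.6241 V.
ΔG = −nFE = −(2)(96500)(+0.6241) J/mol = −120 kJ/mol.

−120 kJ/mol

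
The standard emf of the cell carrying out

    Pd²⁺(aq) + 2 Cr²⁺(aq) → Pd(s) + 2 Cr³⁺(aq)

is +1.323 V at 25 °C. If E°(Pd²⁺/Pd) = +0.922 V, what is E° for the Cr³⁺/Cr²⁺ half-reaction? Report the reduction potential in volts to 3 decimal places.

−0.401 V

In the reaction as written the Pd²⁺/Pd couple is reduced (cathode) and Cr³⁺/Cr²⁺ is oxidized (anode), so E°cell = E°(Pd²⁺/Pd) − E°(Cr³⁺/Cr²⁺).
E°(Cr³⁺/Cr²⁺) = E°(cathode) − E°cell = +0.922 − (+1.323) = −0.401 V.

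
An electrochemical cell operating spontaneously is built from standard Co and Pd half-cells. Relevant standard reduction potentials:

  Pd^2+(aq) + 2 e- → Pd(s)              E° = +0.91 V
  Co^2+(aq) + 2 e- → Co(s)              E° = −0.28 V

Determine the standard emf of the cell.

Of the two couples in this cell, the one with the more positive reduction potential is reduced at the cathode: here that is Pd²⁺/Pd (+0.91 V); Co²⁺/Co (−0.28 V) is the anode.
E°cell = E°(cathode) − E°(anode) = +0.91 − (−0.28) = +1.19 V.

+1.19 V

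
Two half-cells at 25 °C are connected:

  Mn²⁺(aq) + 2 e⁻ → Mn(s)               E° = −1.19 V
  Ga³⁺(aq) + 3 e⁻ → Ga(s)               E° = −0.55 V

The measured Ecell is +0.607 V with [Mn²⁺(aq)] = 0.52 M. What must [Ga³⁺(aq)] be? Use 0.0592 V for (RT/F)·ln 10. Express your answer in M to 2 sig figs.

0.0080 M

The Ga³⁺/Ga couple has the larger reduction potential, so it is the cathode: E°cell = −0.55 − (−1.19) = +0.64 V and n = 6.
From the Nernst equation, log Q = n(E° − E)/0.0592 = 6·(+0.64 − (+0.607))/0.0592 = 3.345.
Balancing electrons gives 2 Ga³⁺(aq) + 3 Mn(s) → 2 Ga(s) + 3 Mn²⁺(aq); thus Q = [Mn²⁺(aq)]^3 / [Ga³⁺(aq)]^2.
Isolating [Ga³⁺(aq)] in Q = 10^{3.345} yields log [Ga³⁺(aq)] = −2.098, i.e. 0.0080 M.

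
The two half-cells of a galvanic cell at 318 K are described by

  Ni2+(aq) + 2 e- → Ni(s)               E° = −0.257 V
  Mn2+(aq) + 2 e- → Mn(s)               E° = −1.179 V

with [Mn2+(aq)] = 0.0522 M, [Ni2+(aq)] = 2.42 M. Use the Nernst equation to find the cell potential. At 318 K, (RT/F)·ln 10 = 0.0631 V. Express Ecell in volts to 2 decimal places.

+0.97 V

Ni²⁺/Ni is reduced (cathode, E° = −0.257 V) and Mn²⁺/Mn is oxidized (anode).
E°cell = E°cat − E°an = −0.257 − (−1.179) = +0.922 V; n = 2.
Balancing gives Ni2+(aq) + Mn(s) → Ni(s) + Mn2+(aq); hence Q = [Mn2+(aq)] / [Ni2+(aq)] = 0.0216 (log Q = −1.666).
E = E° − (0.0631/n)·log Q = +0.922 − (0.0631/2)(−1.666) = +0.97 V.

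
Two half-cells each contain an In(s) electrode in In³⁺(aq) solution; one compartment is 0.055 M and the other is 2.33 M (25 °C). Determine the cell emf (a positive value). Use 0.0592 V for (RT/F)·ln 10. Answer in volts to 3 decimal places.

0.032 V

For a concentration cell E°cell = 0, since both electrodes use the same couple.
The compartment with the higher In³⁺(aq) concentration (2.33 M) acts as the cathode; ions are reduced there and produced at the dilute (0.055 M) anode.
With n = 3, Ecell = −(0.0592/3)·log([dilute]/[conc]) = −(0.0592/3)·log(0.055/2.33) = +0.032 V.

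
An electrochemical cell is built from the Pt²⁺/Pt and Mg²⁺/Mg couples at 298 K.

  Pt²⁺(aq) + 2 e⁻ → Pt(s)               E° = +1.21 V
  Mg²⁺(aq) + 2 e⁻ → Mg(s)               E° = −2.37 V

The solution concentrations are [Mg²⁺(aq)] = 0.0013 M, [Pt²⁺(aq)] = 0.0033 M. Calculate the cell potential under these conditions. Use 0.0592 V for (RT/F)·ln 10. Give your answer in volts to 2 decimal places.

Since E°(Pt²⁺/Pt) > E°(Mg²⁺/Mg), Pt²⁺/Pt serves as the cathode.
The standard potential is +1.21 − (−2.37) = +3.58 V and the balanced reaction transfers n = 2 electrons.
The balanced reaction is Pt²⁺(aq) + Mg(s) → Pt(s) + Mg²⁺(aq), so Q = [Mg²⁺(aq)] / [Pt²⁺(aq)] = 0.394 and log Q = −0.405.
By the Nernst equation, E = +3.58 − (0.0592/2)·(−0.405) = +3.59 V.

+3.59 V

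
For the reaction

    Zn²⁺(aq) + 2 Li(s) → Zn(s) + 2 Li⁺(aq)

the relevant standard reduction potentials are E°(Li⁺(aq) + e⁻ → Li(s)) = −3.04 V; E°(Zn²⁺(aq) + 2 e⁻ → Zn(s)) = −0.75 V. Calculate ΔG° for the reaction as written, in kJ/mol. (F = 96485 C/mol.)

In the reaction as written Zn²⁺(aq) is reduced, so the Zn²⁺/Zn couple is the cathode and Li⁺/Li is the anode.
E°cell = −0.75 − (−3.04) = +2.29 V; balancing electrons gives n = 2.
ΔG° = −nFE°cell = −(2)(96485)(+2.29) J/mol = −442 kJ/mol.

−442 kJ/mol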